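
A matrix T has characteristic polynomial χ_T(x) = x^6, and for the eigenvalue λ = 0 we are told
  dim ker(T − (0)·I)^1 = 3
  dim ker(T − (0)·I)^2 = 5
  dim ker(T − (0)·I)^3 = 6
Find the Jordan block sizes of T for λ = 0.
Block sizes for λ = 0: [3, 2, 1]

From the dimensions of kernels of powers, the number of Jordan blocks of size at least j is d_j − d_{j−1} where d_j = dim ker(N^j) (with d_0 = 0). Computing the differences gives [3, 2, 1].
The number of blocks of size exactly k is (#blocks of size ≥ k) − (#blocks of size ≥ k + 1), so the partition is: 1 block(s) of size 1, 1 block(s) of size 2, 1 block(s) of size 3.
In nonincreasing order the block sizes are [3, 2, 1].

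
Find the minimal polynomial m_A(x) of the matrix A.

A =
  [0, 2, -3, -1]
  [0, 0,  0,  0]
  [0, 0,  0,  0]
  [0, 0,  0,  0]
x^2

The characteristic polynomial is χ_A(x) = x^4, so the eigenvalues are known. The minimal polynomial is
  m_A(x) = Π_λ (x − λ)^{k_λ}
where k_λ is the size of the *largest* Jordan block for λ (equivalently, the smallest k with (A − λI)^k v = 0 for every generalised eigenvector v of λ).

  λ = 0: largest Jordan block has size 2, contributing (x − 0)^2

So m_A(x) = x^2 = x^2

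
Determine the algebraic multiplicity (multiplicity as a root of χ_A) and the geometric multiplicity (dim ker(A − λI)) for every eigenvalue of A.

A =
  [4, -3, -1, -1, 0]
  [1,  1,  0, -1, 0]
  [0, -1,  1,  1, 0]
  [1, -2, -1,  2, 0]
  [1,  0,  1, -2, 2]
λ = 2: alg = 5, geom = 3

Step 1 — factor the characteristic polynomial to read off the algebraic multiplicities:
  χ_A(x) = (x - 2)^5

Step 2 — compute geometric multiplicities via the rank-nullity identity g(λ) = n − rank(A − λI):
  rank(A − (2)·I) = 2, so dim ker(A − (2)·I) = n − 2 = 3

Summary:
  λ = 2: algebraic multiplicity = 5, geometric multiplicity = 3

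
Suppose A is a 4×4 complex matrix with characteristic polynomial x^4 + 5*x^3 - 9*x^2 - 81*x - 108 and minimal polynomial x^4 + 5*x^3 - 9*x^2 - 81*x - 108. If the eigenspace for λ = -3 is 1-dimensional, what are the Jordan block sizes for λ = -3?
Block sizes for λ = -3: [3]

Step 1 — from the characteristic polynomial, algebraic multiplicity of λ = -3 is 3. From dim ker(A − (-3)·I) = 1, there are exactly 1 Jordan blocks for λ = -3.
Step 2 — from the minimal polynomial, the factor (x + 3)^3 tells us the largest block for λ = -3 has size 3.
Step 3 — with total size 3, 1 blocks, and largest block 3, the block sizes (in nonincreasing order) are [3].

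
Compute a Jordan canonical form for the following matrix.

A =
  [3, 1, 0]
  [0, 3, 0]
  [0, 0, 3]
J_2(3) ⊕ J_1(3)

The characteristic polynomial is
  det(x·I − A) = x^3 - 9*x^2 + 27*x - 27 = (x - 3)^3

Eigenvalues and multiplicities (the geometric multiplicity of λ is n − rank(A − λI), which equals the number of Jordan blocks for λ):
  λ = 3: algebraic multiplicity = 3, geometric multiplicity = 2

Determining the block sizes for each eigenvalue:
  λ = 3: 2 blocks summing to 3 forces exactly one block of size 2 and the rest size 1 → block sizes [2, 1]

Assembling the blocks gives a Jordan form
J =
  [3, 1, 0]
  [0, 3, 0]
  [0, 0, 3]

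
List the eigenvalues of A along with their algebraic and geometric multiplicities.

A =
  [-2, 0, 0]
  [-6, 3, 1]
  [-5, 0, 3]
λ = -2: alg = 1, geom = 1; λ = 3: alg = 2, geom = 1

Step 1 — factor the characteristic polynomial to read off the algebraic multiplicities:
  χ_A(x) = (x - 3)^2*(x + 2)

Step 2 — compute geometric multiplicities via the rank-nullity identity g(λ) = n − rank(A − λI):
  rank(A − (-2)·I) = 2, so dim ker(A − (-2)·I) = n − 2 = 1
  rank(A − (3)·I) = 2, so dim ker(A − (3)·I) = n − 2 = 1

Summary:
  λ = -2: algebraic multiplicity = 1, geometric multiplicity = 1
  λ = 3: algebraic multiplicity = 2, geometric multiplicity = 1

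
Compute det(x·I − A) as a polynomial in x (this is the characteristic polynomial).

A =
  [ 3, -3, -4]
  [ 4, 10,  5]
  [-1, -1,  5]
x^3 - 18*x^2 + 108*x - 216

Expanding det(x·I − A) (e.g. by cofactor expansion or by noting that A is similar to its Jordan form J, which has the same characteristic polynomial as A) gives
  χ_A(x) = x^3 - 18*x^2 + 108*x - 216
which factors as (x - 6)^3. The eigenvalues (with algebraic multiplicities) are λ = 6 with multiplicity 3.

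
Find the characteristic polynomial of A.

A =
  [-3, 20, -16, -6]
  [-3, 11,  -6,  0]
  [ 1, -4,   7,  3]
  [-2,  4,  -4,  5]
x^4 - 20*x^3 + 150*x^2 - 500*x + 625

Expanding det(x·I − A) (e.g. by cofactor expansion or by noting that A is similar to its Jordan form J, which has the same characteristic polynomial as A) gives
  χ_A(x) = x^4 - 20*x^3 + 150*x^2 - 500*x + 625
which factors as (x - 5)^4. The eigenvalues (with algebraic multiplicities) are λ = 5 with multiplicity 4.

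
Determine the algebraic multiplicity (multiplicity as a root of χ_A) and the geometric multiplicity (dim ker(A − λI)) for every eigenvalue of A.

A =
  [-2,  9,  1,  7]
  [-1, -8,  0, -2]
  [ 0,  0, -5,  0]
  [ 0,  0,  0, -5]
λ = -5: alg = 4, geom = 2

Step 1 — factor the characteristic polynomial to read off the algebraic multiplicities:
  χ_A(x) = (x + 5)^4

Step 2 — compute geometric multiplicities via the rank-nullity identity g(λ) = n − rank(A − λI):
  rank(A − (-5)·I) = 2, so dim ker(A − (-5)·I) = n − 2 = 2

Summary:
  λ = -5: algebraic multiplicity = 4, geometric multiplicity = 2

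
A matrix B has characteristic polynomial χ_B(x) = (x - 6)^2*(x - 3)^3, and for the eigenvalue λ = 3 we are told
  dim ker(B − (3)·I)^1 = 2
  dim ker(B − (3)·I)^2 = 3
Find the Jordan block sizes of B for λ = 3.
Block sizes for λ = 3: [2, 1]

From the dimensions of kernels of powers, the number of Jordan blocks of size at least j is d_j − d_{j−1} where d_j = dim ker(N^j) (with d_0 = 0). Computing the differences gives [2, 1].
The number of blocks of size exactly k is (#blocks of size ≥ k) − (#blocks of size ≥ k + 1), so the partition is: 1 block(s) of size 1, 1 block(s) of size 2.
In nonincreasing order the block sizes are [2, 1].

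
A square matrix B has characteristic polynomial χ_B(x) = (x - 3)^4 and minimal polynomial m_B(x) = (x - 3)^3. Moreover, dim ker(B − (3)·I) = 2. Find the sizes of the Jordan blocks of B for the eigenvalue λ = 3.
Block sizes for λ = 3: [3, 1]

Step 1 — from the characteristic polynomial, algebraic multiplicity of λ = 3 is 4. From dim ker(B − (3)·I) = 2, there are exactly 2 Jordan blocks for λ = 3.
Step 2 — from the minimal polynomial, the factor (x − 3)^3 tells us the largest block for λ = 3 has size 3.
Step 3 — with total size 4, 2 blocks, and largest block 3, the block sizes (in nonincreasing order) are [3, 1].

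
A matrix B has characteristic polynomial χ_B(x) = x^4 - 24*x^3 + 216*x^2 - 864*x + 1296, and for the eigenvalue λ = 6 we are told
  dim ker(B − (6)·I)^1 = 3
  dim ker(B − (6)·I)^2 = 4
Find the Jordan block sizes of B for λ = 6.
Block sizes for λ = 6: [2, 1, 1]

From the dimensions of kernels of powers, the number of Jordan blocks of size at least j is d_j − d_{j−1} where d_j = dim ker(N^j) (with d_0 = 0). Computing the differences gives [3, 1].
The number of blocks of size exactly k is (#blocks of size ≥ k) − (#blocks of size ≥ k + 1), so the partition is: 2 block(s) of size 1, 1 block(s) of size 2.
In nonincreasing order the block sizes are [2, 1, 1].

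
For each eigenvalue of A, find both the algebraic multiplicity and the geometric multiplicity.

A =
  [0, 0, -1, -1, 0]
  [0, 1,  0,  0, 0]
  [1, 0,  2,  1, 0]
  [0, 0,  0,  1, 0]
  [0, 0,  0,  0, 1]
λ = 1: alg = 5, geom = 4

Step 1 — factor the characteristic polynomial to read off the algebraic multiplicities:
  χ_A(x) = (x - 1)^5

Step 2 — compute geometric multiplicities via the rank-nullity identity g(λ) = n − rank(A − λI):
  rank(A − (1)·I) = 1, so dim ker(A − (1)·I) = n − 1 = 4

Summary:
  λ = 1: algebraic multiplicity = 5, geometric multiplicity = 4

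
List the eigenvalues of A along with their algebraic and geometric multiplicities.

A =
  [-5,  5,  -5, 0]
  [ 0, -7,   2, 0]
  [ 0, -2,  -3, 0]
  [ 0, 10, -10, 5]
λ = -5: alg = 3, geom = 2; λ = 5: alg = 1, geom = 1

Step 1 — factor the characteristic polynomial to read off the algebraic multiplicities:
  χ_A(x) = (x - 5)*(x + 5)^3

Step 2 — compute geometric multiplicities via the rank-nullity identity g(λ) = n − rank(A − λI):
  rank(A − (-5)·I) = 2, so dim ker(A − (-5)·I) = n − 2 = 2
  rank(A − (5)·I) = 3, so dim ker(A − (5)·I) = n − 3 = 1

Summary:
  λ = -5: algebraic multiplicity = 3, geometric multiplicity = 2
  λ = 5: algebraic multiplicity = 1, geometric multiplicity = 1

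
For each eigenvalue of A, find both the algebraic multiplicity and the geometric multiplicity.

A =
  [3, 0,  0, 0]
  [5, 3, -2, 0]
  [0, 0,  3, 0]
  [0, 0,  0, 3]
λ = 3: alg = 4, geom = 3

Step 1 — factor the characteristic polynomial to read off the algebraic multiplicities:
  χ_A(x) = (x - 3)^4

Step 2 — compute geometric multiplicities via the rank-nullity identity g(λ) = n − rank(A − λI):
  rank(A − (3)·I) = 1, so dim ker(A − (3)·I) = n − 1 = 3

Summary:
  λ = 3: algebraic multiplicity = 4, geometric multiplicity = 3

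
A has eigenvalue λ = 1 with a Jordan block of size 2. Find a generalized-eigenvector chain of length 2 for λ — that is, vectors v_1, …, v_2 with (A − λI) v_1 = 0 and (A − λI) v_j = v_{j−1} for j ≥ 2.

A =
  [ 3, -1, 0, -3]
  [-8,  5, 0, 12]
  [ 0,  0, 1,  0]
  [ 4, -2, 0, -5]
A Jordan chain for λ = 1 of length 2:
v_1 = (2, -8, 0, 4)ᵀ
v_2 = (1, 0, 0, 0)ᵀ

Let N = A − (1)·I. We want v_2 with N^2 v_2 = 0 but N^1 v_2 ≠ 0; then v_{j-1} := N · v_j for j = 2, …, 2.

Pick v_2 = (1, 0, 0, 0)ᵀ.
Then v_1 = N · v_2 = (2, -8, 0, 4)ᵀ.

Sanity check: (A − (1)·I) v_1 = (0, 0, 0, 0)ᵀ = 0. ✓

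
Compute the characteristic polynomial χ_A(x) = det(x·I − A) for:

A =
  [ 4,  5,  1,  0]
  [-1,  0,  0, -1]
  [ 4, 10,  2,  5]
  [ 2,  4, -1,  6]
x^4 - 12*x^3 + 54*x^2 - 108*x + 81

Expanding det(x·I − A) (e.g. by cofactor expansion or by noting that A is similar to its Jordan form J, which has the same characteristic polynomial as A) gives
  χ_A(x) = x^4 - 12*x^3 + 54*x^2 - 108*x + 81
which factors as (x - 3)^4. The eigenvalues (with algebraic multiplicities) are λ = 3 with multiplicity 4.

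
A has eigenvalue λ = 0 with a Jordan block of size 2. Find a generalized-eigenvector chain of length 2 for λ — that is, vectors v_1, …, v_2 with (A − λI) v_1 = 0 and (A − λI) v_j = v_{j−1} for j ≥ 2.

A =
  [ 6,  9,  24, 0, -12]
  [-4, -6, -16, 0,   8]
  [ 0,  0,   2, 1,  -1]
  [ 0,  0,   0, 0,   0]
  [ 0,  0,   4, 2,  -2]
A Jordan chain for λ = 0 of length 2:
v_1 = (6, -4, 0, 0, 0)ᵀ
v_2 = (1, 0, 0, 0, 0)ᵀ

Let N = A − (0)·I. We want v_2 with N^2 v_2 = 0 but N^1 v_2 ≠ 0; then v_{j-1} := N · v_j for j = 2, …, 2.

Pick v_2 = (1, 0, 0, 0, 0)ᵀ.
Then v_1 = N · v_2 = (6, -4, 0, 0, 0)ᵀ.

Sanity check: (A − (0)·I) v_1 = (0, 0, 0, 0, 0)ᵀ = 0. ✓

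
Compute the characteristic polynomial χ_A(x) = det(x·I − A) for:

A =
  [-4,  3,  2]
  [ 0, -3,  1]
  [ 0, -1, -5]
x^3 + 12*x^2 + 48*x + 64

Expanding det(x·I − A) (e.g. by cofactor expansion or by noting that A is similar to its Jordan form J, which has the same characteristic polynomial as A) gives
  χ_A(x) = x^3 + 12*x^2 + 48*x + 64
which factors as (x + 4)^3. The eigenvalues (with algebraic multiplicities) are λ = -4 with multiplicity 3.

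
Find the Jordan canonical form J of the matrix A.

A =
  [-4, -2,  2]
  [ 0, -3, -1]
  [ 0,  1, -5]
J_2(-4) ⊕ J_1(-4)

The characteristic polynomial is
  det(x·I − A) = x^3 + 12*x^2 + 48*x + 64 = (x + 4)^3

Eigenvalues and multiplicities (the geometric multiplicity of λ is n − rank(A − λI), which equals the number of Jordan blocks for λ):
  λ = -4: algebraic multiplicity = 3, geometric multiplicity = 2

Determining the block sizes for each eigenvalue:
  λ = -4: 2 blocks summing to 3 forces exactly one block of size 2 and the rest size 1 → block sizes [2, 1]

Assembling the blocks gives a Jordan form
J =
  [-4,  1,  0]
  [ 0, -4,  0]
  [ 0,  0, -4]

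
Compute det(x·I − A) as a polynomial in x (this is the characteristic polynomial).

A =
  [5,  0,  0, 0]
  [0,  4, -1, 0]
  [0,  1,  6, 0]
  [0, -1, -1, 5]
x^4 - 20*x^3 + 150*x^2 - 500*x + 625

Expanding det(x·I − A) (e.g. by cofactor expansion or by noting that A is similar to its Jordan form J, which has the same characteristic polynomial as A) gives
  χ_A(x) = x^4 - 20*x^3 + 150*x^2 - 500*x + 625
which factors as (x - 5)^4. The eigenvalues (with algebraic multiplicities) are λ = 5 with multiplicity 4.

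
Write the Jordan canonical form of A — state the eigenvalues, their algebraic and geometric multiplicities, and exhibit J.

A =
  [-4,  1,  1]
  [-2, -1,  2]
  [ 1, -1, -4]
J_2(-3) ⊕ J_1(-3)

The characteristic polynomial is
  det(x·I − A) = x^3 + 9*x^2 + 27*x + 27 = (x + 3)^3

Eigenvalues and multiplicities (the geometric multiplicity of λ is n − rank(A − λI), which equals the number of Jordan blocks for λ):
  λ = -3: algebraic multiplicity = 3, geometric multiplicity = 2

Determining the block sizes for each eigenvalue:
  λ = -3: 2 blocks summing to 3 forces exactly one block of size 2 and the rest size 1 → block sizes [2, 1]

Assembling the blocks gives a Jordan form
J =
  [-3,  1,  0]
  [ 0, -3,  0]
  [ 0,  0, -3]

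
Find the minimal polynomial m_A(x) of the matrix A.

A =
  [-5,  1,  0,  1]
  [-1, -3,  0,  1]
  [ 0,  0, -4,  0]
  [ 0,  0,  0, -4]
x^2 + 8*x + 16

The characteristic polynomial is χ_A(x) = (x + 4)^4, so the eigenvalues are known. The minimal polynomial is
  m_A(x) = Π_λ (x − λ)^{k_λ}
where k_λ is the size of the *largest* Jordan block for λ (equivalently, the smallest k with (A − λI)^k v = 0 for every generalised eigenvector v of λ).

  λ = -4: largest Jordan block has size 2, contributing (x + 4)^2

So m_A(x) = (x + 4)^2 = x^2 + 8*x + 16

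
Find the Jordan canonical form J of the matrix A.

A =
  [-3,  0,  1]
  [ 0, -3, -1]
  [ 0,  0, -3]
J_2(-3) ⊕ J_1(-3)

The characteristic polynomial is
  det(x·I − A) = x^3 + 9*x^2 + 27*x + 27 = (x + 3)^3

Eigenvalues and multiplicities (the geometric multiplicity of λ is n − rank(A − λI), which equals the number of Jordan blocks for λ):
  λ = -3: algebraic multiplicity = 3, geometric multiplicity = 2

Determining the block sizes for each eigenvalue:
  λ = -3: 2 blocks summing to 3 forces exactly one block of size 2 and the rest size 1 → block sizes [2, 1]

Assembling the blocks gives a Jordan form
J =
  [-3,  1,  0]
  [ 0, -3,  0]
  [ 0,  0, -3]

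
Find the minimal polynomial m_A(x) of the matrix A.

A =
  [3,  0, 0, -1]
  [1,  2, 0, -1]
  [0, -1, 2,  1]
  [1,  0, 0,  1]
x^2 - 4*x + 4

The characteristic polynomial is χ_A(x) = (x - 2)^4, so the eigenvalues are known. The minimal polynomial is
  m_A(x) = Π_λ (x − λ)^{k_λ}
where k_λ is the size of the *largest* Jordan block for λ (equivalently, the smallest k with (A − λI)^k v = 0 for every generalised eigenvector v of λ).

  λ = 2: largest Jordan block has size 2, contributing (x − 2)^2

So m_A(x) = (x - 2)^2 = x^2 - 4*x + 4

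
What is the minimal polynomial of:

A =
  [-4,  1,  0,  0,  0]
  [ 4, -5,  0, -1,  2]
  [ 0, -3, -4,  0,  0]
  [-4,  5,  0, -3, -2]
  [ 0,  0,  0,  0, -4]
x^3 + 12*x^2 + 48*x + 64

The characteristic polynomial is χ_A(x) = (x + 4)^5, so the eigenvalues are known. The minimal polynomial is
  m_A(x) = Π_λ (x − λ)^{k_λ}
where k_λ is the size of the *largest* Jordan block for λ (equivalently, the smallest k with (A − λI)^k v = 0 for every generalised eigenvector v of λ).

  λ = -4: largest Jordan block has size 3, contributing (x + 4)^3

So m_A(x) = (x + 4)^3 = x^3 + 12*x^2 + 48*x + 64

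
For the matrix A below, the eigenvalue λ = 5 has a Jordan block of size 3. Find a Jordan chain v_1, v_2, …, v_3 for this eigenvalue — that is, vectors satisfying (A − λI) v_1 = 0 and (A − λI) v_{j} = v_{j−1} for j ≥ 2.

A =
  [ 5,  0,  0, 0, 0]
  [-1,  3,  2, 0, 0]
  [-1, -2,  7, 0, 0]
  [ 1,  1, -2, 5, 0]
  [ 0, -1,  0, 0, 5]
A Jordan chain for λ = 5 of length 3:
v_1 = (0, 0, 0, 1, 1)ᵀ
v_2 = (0, -1, -1, 1, 0)ᵀ
v_3 = (1, 0, 0, 0, 0)ᵀ

Let N = A − (5)·I. We want v_3 with N^3 v_3 = 0 but N^2 v_3 ≠ 0; then v_{j-1} := N · v_j for j = 3, …, 2.

Pick v_3 = (1, 0, 0, 0, 0)ᵀ.
Then v_2 = N · v_3 = (0, -1, -1, 1, 0)ᵀ.
Then v_1 = N · v_2 = (0, 0, 0, 1, 1)ᵀ.

Sanity check: (A − (5)·I) v_1 = (0, 0, 0, 0, 0)ᵀ = 0. ✓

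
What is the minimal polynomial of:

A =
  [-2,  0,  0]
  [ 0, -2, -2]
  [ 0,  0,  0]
x^2 + 2*x

The characteristic polynomial is χ_A(x) = x*(x + 2)^2, so the eigenvalues are known. The minimal polynomial is
  m_A(x) = Π_λ (x − λ)^{k_λ}
where k_λ is the size of the *largest* Jordan block for λ (equivalently, the smallest k with (A − λI)^k v = 0 for every generalised eigenvector v of λ).

  λ = -2: largest Jordan block has size 1, contributing (x + 2)
  λ = 0: largest Jordan block has size 1, contributing (x − 0)

So m_A(x) = x*(x + 2) = x^2 + 2*x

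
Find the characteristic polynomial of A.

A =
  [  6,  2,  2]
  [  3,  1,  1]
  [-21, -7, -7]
x^3

Expanding det(x·I − A) (e.g. by cofactor expansion or by noting that A is similar to its Jordan form J, which has the same characteristic polynomial as A) gives
  χ_A(x) = x^3
which factors as x^3. The eigenvalues (with algebraic multiplicities) are λ = 0 with multiplicity 3.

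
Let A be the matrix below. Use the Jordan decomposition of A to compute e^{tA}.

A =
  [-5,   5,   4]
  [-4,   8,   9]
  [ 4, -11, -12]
e^{tA} =
  [-2*t*exp(-3*t) + exp(-3*t), t^2*exp(-3*t)/2 + 5*t*exp(-3*t), t^2*exp(-3*t)/2 + 4*t*exp(-3*t)]
  [-4*t*exp(-3*t), t^2*exp(-3*t) + 11*t*exp(-3*t) + exp(-3*t), t^2*exp(-3*t) + 9*t*exp(-3*t)]
  [4*t*exp(-3*t), -t^2*exp(-3*t) - 11*t*exp(-3*t), -t^2*exp(-3*t) - 9*t*exp(-3*t) + exp(-3*t)]

Strategy: write A = P · J · P⁻¹ where J is a Jordan canonical form, so e^{tA} = P · e^{tJ} · P⁻¹, and e^{tJ} can be computed block-by-block.

A has Jordan form
J =
  [-3,  1,  0]
  [ 0, -3,  1]
  [ 0,  0, -3]
(up to reordering of blocks).

Per-block formulas:
  For a 3×3 Jordan block J_3(-3): exp(t · J_3(-3)) = e^(-3t)·(I + t·N + (t^2/2)·N^2), where N is the 3×3 nilpotent shift.

After assembling e^{tJ} and conjugating by P, we get:

e^{tA} =
  [-2*t*exp(-3*t) + exp(-3*t), t^2*exp(-3*t)/2 + 5*t*exp(-3*t), t^2*exp(-3*t)/2 + 4*t*exp(-3*t)]
  [-4*t*exp(-3*t), t^2*exp(-3*t) + 11*t*exp(-3*t) + exp(-3*t), t^2*exp(-3*t) + 9*t*exp(-3*t)]
  [4*t*exp(-3*t), -t^2*exp(-3*t) - 11*t*exp(-3*t), -t^2*exp(-3*t) - 9*t*exp(-3*t) + exp(-3*t)]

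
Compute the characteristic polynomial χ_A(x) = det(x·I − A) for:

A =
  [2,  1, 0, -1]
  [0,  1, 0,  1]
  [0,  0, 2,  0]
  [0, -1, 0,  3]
x^4 - 8*x^3 + 24*x^2 - 32*x + 16

Expanding det(x·I − A) (e.g. by cofactor expansion or by noting that A is similar to its Jordan form J, which has the same characteristic polynomial as A) gives
  χ_A(x) = x^4 - 8*x^3 + 24*x^2 - 32*x + 16
which factors as (x - 2)^4. The eigenvalues (with algebraic multiplicities) are λ = 2 with multiplicity 4.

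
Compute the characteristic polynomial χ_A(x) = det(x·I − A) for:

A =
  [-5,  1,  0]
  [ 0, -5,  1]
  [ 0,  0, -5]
x^3 + 15*x^2 + 75*x + 125

Expanding det(x·I − A) (e.g. by cofactor expansion or by noting that A is similar to its Jordan form J, which has the same characteristic polynomial as A) gives
  χ_A(x) = x^3 + 15*x^2 + 75*x + 125
which factors as (x + 5)^3. The eigenvalues (with algebraic multiplicities) are λ = -5 with multiplicity 3.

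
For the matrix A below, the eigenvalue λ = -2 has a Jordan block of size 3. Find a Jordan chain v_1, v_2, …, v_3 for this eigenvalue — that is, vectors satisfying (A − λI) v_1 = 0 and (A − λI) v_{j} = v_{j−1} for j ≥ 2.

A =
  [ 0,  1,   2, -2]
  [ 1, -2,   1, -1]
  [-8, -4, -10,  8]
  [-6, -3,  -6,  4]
A Jordan chain for λ = -2 of length 3:
v_1 = (1, 0, -4, -3)ᵀ
v_2 = (2, 1, -8, -6)ᵀ
v_3 = (1, 0, 0, 0)ᵀ

Let N = A − (-2)·I. We want v_3 with N^3 v_3 = 0 but N^2 v_3 ≠ 0; then v_{j-1} := N · v_j for j = 3, …, 2.

Pick v_3 = (1, 0, 0, 0)ᵀ.
Then v_2 = N · v_3 = (2, 1, -8, -6)ᵀ.
Then v_1 = N · v_2 = (1, 0, -4, -3)ᵀ.

Sanity check: (A − (-2)·I) v_1 = (0, 0, 0, 0)ᵀ = 0. ✓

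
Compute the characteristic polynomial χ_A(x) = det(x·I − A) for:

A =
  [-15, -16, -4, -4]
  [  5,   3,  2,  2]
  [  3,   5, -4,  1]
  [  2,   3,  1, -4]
x^4 + 20*x^3 + 150*x^2 + 500*x + 625

Expanding det(x·I − A) (e.g. by cofactor expansion or by noting that A is similar to its Jordan form J, which has the same characteristic polynomial as A) gives
  χ_A(x) = x^4 + 20*x^3 + 150*x^2 + 500*x + 625
which factors as (x + 5)^4. The eigenvalues (with algebraic multiplicities) are λ = -5 with multiplicity 4.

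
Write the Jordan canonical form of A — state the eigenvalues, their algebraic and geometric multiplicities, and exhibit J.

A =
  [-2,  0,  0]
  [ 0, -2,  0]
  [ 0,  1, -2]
J_2(-2) ⊕ J_1(-2)

The characteristic polynomial is
  det(x·I − A) = x^3 + 6*x^2 + 12*x + 8 = (x + 2)^3

Eigenvalues and multiplicities (the geometric multiplicity of λ is n − rank(A − λI), which equals the number of Jordan blocks for λ):
  λ = -2: algebraic multiplicity = 3, geometric multiplicity = 2

Determining the block sizes for each eigenvalue:
  λ = -2: 2 blocks summing to 3 forces exactly one block of size 2 and the rest size 1 → block sizes [2, 1]

Assembling the blocks gives a Jordan form
J =
  [-2,  1,  0]
  [ 0, -2,  0]
  [ 0,  0, -2]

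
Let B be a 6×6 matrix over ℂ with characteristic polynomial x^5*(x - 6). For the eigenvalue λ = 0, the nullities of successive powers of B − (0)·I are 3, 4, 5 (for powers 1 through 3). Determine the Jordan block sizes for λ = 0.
Block sizes for λ = 0: [3, 1, 1]

From the dimensions of kernels of powers, the number of Jordan blocks of size at least j is d_j − d_{j−1} where d_j = dim ker(N^j) (with d_0 = 0). Computing the differences gives [3, 1, 1].
The number of blocks of size exactly k is (#blocks of size ≥ k) − (#blocks of size ≥ k + 1), so the partition is: 2 block(s) of size 1, 1 block(s) of size 3.
In nonincreasing order the block sizes are [3, 1, 1].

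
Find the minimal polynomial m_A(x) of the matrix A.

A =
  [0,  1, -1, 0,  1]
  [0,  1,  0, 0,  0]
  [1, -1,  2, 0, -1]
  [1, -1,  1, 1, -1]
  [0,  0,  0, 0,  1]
x^2 - 2*x + 1

The characteristic polynomial is χ_A(x) = (x - 1)^5, so the eigenvalues are known. The minimal polynomial is
  m_A(x) = Π_λ (x − λ)^{k_λ}
where k_λ is the size of the *largest* Jordan block for λ (equivalently, the smallest k with (A − λI)^k v = 0 for every generalised eigenvector v of λ).

  λ = 1: largest Jordan block has size 2, contributing (x − 1)^2

So m_A(x) = (x - 1)^2 = x^2 - 2*x + 1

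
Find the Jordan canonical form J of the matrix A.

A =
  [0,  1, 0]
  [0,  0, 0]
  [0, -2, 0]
J_2(0) ⊕ J_1(0)

The characteristic polynomial is
  det(x·I − A) = x^3

Eigenvalues and multiplicities (the geometric multiplicity of λ is n − rank(A − λI), which equals the number of Jordan blocks for λ):
  λ = 0: algebraic multiplicity = 3, geometric multiplicity = 2

Determining the block sizes for each eigenvalue:
  λ = 0: 2 blocks summing to 3 forces exactly one block of size 2 and the rest size 1 → block sizes [2, 1]

Assembling the blocks gives a Jordan form
J =
  [0, 1, 0]
  [0, 0, 0]
  [0, 0, 0]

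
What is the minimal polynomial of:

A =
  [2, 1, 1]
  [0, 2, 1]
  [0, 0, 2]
x^3 - 6*x^2 + 12*x - 8

The characteristic polynomial is χ_A(x) = (x - 2)^3, so the eigenvalues are known. The minimal polynomial is
  m_A(x) = Π_λ (x − λ)^{k_λ}
where k_λ is the size of the *largest* Jordan block for λ (equivalently, the smallest k with (A − λI)^k v = 0 for every generalised eigenvector v of λ).

  λ = 2: largest Jordan block has size 3, contributing (x − 2)^3

So m_A(x) = (x - 2)^3 = x^3 - 6*x^2 + 12*x - 8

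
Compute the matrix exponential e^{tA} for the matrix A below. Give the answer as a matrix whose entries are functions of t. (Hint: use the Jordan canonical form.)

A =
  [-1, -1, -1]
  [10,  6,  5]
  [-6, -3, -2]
e^{tA} =
  [-2*t*exp(t) + exp(t), -t*exp(t), -t*exp(t)]
  [10*t*exp(t), 5*t*exp(t) + exp(t), 5*t*exp(t)]
  [-6*t*exp(t), -3*t*exp(t), -3*t*exp(t) + exp(t)]

Strategy: write A = P · J · P⁻¹ where J is a Jordan canonical form, so e^{tA} = P · e^{tJ} · P⁻¹, and e^{tJ} can be computed block-by-block.

A has Jordan form
J =
  [1, 1, 0]
  [0, 1, 0]
  [0, 0, 1]
(up to reordering of blocks).

Per-block formulas:
  For a 2×2 Jordan block J_2(1): exp(t · J_2(1)) = e^(1t)·(I + t·N), where N is the 2×2 nilpotent shift.
  For a 1×1 block at λ = 1: exp(t · [1]) = [e^(1t)].

After assembling e^{tJ} and conjugating by P, we get:

e^{tA} =
  [-2*t*exp(t) + exp(t), -t*exp(t), -t*exp(t)]
  [10*t*exp(t), 5*t*exp(t) + exp(t), 5*t*exp(t)]
  [-6*t*exp(t), -3*t*exp(t), -3*t*exp(t) + exp(t)]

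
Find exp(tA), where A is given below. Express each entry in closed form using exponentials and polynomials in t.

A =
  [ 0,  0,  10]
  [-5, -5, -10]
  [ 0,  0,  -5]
e^{tA} =
  [1, 0, 2 - 2*exp(-5*t)]
  [-1 + exp(-5*t), exp(-5*t), -2 + 2*exp(-5*t)]
  [0, 0, exp(-5*t)]

Strategy: write A = P · J · P⁻¹ where J is a Jordan canonical form, so e^{tA} = P · e^{tJ} · P⁻¹, and e^{tJ} can be computed block-by-block.

A has Jordan form
J =
  [-5,  0, 0]
  [ 0, -5, 0]
  [ 0,  0, 0]
(up to reordering of blocks).

Per-block formulas:
  For a 1×1 block at λ = 0: exp(t · [0]) = [e^(0t)].
  For a 1×1 block at λ = -5: exp(t · [-5]) = [e^(-5t)].

After assembling e^{tJ} and conjugating by P, we get:

e^{tA} =
  [1, 0, 2 - 2*exp(-5*t)]
  [-1 + exp(-5*t), exp(-5*t), -2 + 2*exp(-5*t)]
  [0, 0, exp(-5*t)]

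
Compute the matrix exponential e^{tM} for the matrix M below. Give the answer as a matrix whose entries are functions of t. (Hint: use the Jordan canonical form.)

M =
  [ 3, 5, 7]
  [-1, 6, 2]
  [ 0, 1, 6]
e^{tM} =
  [-t^2*exp(5*t)/2 - 2*t*exp(5*t) + exp(5*t), t^2*exp(5*t) + 5*t*exp(5*t), 3*t^2*exp(5*t)/2 + 7*t*exp(5*t)]
  [t^2*exp(5*t)/2 - t*exp(5*t), -t^2*exp(5*t) + t*exp(5*t) + exp(5*t), -3*t^2*exp(5*t)/2 + 2*t*exp(5*t)]
  [-t^2*exp(5*t)/2, t^2*exp(5*t) + t*exp(5*t), 3*t^2*exp(5*t)/2 + t*exp(5*t) + exp(5*t)]

Strategy: write M = P · J · P⁻¹ where J is a Jordan canonical form, so e^{tM} = P · e^{tJ} · P⁻¹, and e^{tJ} can be computed block-by-block.

M has Jordan form
J =
  [5, 1, 0]
  [0, 5, 1]
  [0, 0, 5]
(up to reordering of blocks).

Per-block formulas:
  For a 3×3 Jordan block J_3(5): exp(t · J_3(5)) = e^(5t)·(I + t·N + (t^2/2)·N^2), where N is the 3×3 nilpotent shift.

After assembling e^{tJ} and conjugating by P, we get:

e^{tM} =
  [-t^2*exp(5*t)/2 - 2*t*exp(5*t) + exp(5*t), t^2*exp(5*t) + 5*t*exp(5*t), 3*t^2*exp(5*t)/2 + 7*t*exp(5*t)]
  [t^2*exp(5*t)/2 - t*exp(5*t), -t^2*exp(5*t) + t*exp(5*t) + exp(5*t), -3*t^2*exp(5*t)/2 + 2*t*exp(5*t)]
  [-t^2*exp(5*t)/2, t^2*exp(5*t) + t*exp(5*t), 3*t^2*exp(5*t)/2 + t*exp(5*t) + exp(5*t)]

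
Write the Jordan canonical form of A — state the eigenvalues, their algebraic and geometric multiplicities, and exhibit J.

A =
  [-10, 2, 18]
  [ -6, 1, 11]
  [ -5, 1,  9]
J_3(0)

The characteristic polynomial is
  det(x·I − A) = x^3

Eigenvalues and multiplicities (the geometric multiplicity of λ is n − rank(A − λI), which equals the number of Jordan blocks for λ):
  λ = 0: algebraic multiplicity = 3, geometric multiplicity = 1

Determining the block sizes for each eigenvalue:
  λ = 0: one block (gm = 1), so the single block has size am = 3 → block sizes [3]

Assembling the blocks gives a Jordan form
J =
  [0, 1, 0]
  [0, 0, 1]
  [0, 0, 0]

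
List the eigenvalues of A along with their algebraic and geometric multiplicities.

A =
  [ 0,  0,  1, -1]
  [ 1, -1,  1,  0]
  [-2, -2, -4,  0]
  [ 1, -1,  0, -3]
λ = -2: alg = 4, geom = 2

Step 1 — factor the characteristic polynomial to read off the algebraic multiplicities:
  χ_A(x) = (x + 2)^4

Step 2 — compute geometric multiplicities via the rank-nullity identity g(λ) = n − rank(A − λI):
  rank(A − (-2)·I) = 2, so dim ker(A − (-2)·I) = n − 2 = 2

Summary:
  λ = -2: algebraic multiplicity = 4, geometric multiplicity = 2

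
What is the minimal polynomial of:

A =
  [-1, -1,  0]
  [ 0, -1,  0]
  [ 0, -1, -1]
x^2 + 2*x + 1

The characteristic polynomial is χ_A(x) = (x + 1)^3, so the eigenvalues are known. The minimal polynomial is
  m_A(x) = Π_λ (x − λ)^{k_λ}
where k_λ is the size of the *largest* Jordan block for λ (equivalently, the smallest k with (A − λI)^k v = 0 for every generalised eigenvector v of λ).

  λ = -1: largest Jordan block has size 2, contributing (x + 1)^2

So m_A(x) = (x + 1)^2 = x^2 + 2*x + 1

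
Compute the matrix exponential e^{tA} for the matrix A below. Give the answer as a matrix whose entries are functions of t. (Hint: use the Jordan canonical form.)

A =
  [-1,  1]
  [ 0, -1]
e^{tA} =
  [exp(-t), t*exp(-t)]
  [0, exp(-t)]

Strategy: write A = P · J · P⁻¹ where J is a Jordan canonical form, so e^{tA} = P · e^{tJ} · P⁻¹, and e^{tJ} can be computed block-by-block.

A has Jordan form
J =
  [-1,  1]
  [ 0, -1]
(up to reordering of blocks).

Per-block formulas:
  For a 2×2 Jordan block J_2(-1): exp(t · J_2(-1)) = e^(-1t)·(I + t·N), where N is the 2×2 nilpotent shift.

After assembling e^{tJ} and conjugating by P, we get:

e^{tA} =
  [exp(-t), t*exp(-t)]
  [0, exp(-t)]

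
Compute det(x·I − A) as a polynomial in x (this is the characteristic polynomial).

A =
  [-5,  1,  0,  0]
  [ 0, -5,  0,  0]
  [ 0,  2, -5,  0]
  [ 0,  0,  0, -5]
x^4 + 20*x^3 + 150*x^2 + 500*x + 625

Expanding det(x·I − A) (e.g. by cofactor expansion or by noting that A is similar to its Jordan form J, which has the same characteristic polynomial as A) gives
  χ_A(x) = x^4 + 20*x^3 + 150*x^2 + 500*x + 625
which factors as (x + 5)^4. The eigenvalues (with algebraic multiplicities) are λ = -5 with multiplicity 4.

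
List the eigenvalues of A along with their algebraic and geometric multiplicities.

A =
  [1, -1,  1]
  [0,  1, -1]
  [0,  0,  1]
λ = 1: alg = 3, geom = 1

Step 1 — factor the characteristic polynomial to read off the algebraic multiplicities:
  χ_A(x) = (x - 1)^3

Step 2 — compute geometric multiplicities via the rank-nullity identity g(λ) = n − rank(A − λI):
  rank(A − (1)·I) = 2, so dim ker(A − (1)·I) = n − 2 = 1

Summary:
  λ = 1: algebraic multiplicity = 3, geometric multiplicity = 1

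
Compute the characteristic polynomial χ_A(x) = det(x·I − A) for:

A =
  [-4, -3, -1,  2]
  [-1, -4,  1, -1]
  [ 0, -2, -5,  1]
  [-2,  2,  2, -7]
x^4 + 20*x^3 + 150*x^2 + 500*x + 625

Expanding det(x·I − A) (e.g. by cofactor expansion or by noting that A is similar to its Jordan form J, which has the same characteristic polynomial as A) gives
  χ_A(x) = x^4 + 20*x^3 + 150*x^2 + 500*x + 625
which factors as (x + 5)^4. The eigenvalues (with algebraic multiplicities) are λ = -5 with multiplicity 4.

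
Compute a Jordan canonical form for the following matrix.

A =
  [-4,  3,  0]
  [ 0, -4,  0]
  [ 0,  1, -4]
J_2(-4) ⊕ J_1(-4)

The characteristic polynomial is
  det(x·I − A) = x^3 + 12*x^2 + 48*x + 64 = (x + 4)^3

Eigenvalues and multiplicities (the geometric multiplicity of λ is n − rank(A − λI), which equals the number of Jordan blocks for λ):
  λ = -4: algebraic multiplicity = 3, geometric multiplicity = 2

Determining the block sizes for each eigenvalue:
  λ = -4: 2 blocks summing to 3 forces exactly one block of size 2 and the rest size 1 → block sizes [2, 1]

Assembling the blocks gives a Jordan form
J =
  [-4,  1,  0]
  [ 0, -4,  0]
  [ 0,  0, -4]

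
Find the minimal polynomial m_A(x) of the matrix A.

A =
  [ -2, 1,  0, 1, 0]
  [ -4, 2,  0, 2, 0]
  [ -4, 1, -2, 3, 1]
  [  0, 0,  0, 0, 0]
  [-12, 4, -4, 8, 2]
x^2

The characteristic polynomial is χ_A(x) = x^5, so the eigenvalues are known. The minimal polynomial is
  m_A(x) = Π_λ (x − λ)^{k_λ}
where k_λ is the size of the *largest* Jordan block for λ (equivalently, the smallest k with (A − λI)^k v = 0 for every generalised eigenvector v of λ).

  λ = 0: largest Jordan block has size 2, contributing (x − 0)^2

So m_A(x) = x^2 = x^2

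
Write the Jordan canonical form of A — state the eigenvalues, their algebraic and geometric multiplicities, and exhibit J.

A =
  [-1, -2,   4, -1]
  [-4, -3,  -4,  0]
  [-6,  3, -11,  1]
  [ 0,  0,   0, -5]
J_2(-5) ⊕ J_2(-5)

The characteristic polynomial is
  det(x·I − A) = x^4 + 20*x^3 + 150*x^2 + 500*x + 625 = (x + 5)^4

Eigenvalues and multiplicities (the geometric multiplicity of λ is n − rank(A − λI), which equals the number of Jordan blocks for λ):
  λ = -5: algebraic multiplicity = 4, geometric multiplicity = 2

Determining the block sizes for each eigenvalue:
  λ = -5: with am = 4 and gm = 2, the partition is not yet determined (e.g. several partitions of 4 into 2 parts exist). Let N = A − (-5)·I. Computing rank(N^1) = 2, rank(N^2) = 0; the number of blocks of size ≥ j is rank(N^{j−1}) − rank(N^j), giving [2, 2]. So we have 2 block(s) of size 2 → block sizes [2, 2]

Assembling the blocks gives a Jordan form
J =
  [-5,  1,  0,  0]
  [ 0, -5,  0,  0]
  [ 0,  0, -5,  1]
  [ 0,  0,  0, -5]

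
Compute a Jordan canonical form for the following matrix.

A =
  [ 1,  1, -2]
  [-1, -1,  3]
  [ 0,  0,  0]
J_3(0)

The characteristic polynomial is
  det(x·I − A) = x^3

Eigenvalues and multiplicities (the geometric multiplicity of λ is n − rank(A − λI), which equals the number of Jordan blocks for λ):
  λ = 0: algebraic multiplicity = 3, geometric multiplicity = 1

Determining the block sizes for each eigenvalue:
  λ = 0: one block (gm = 1), so the single block has size am = 3 → block sizes [3]

Assembling the blocks gives a Jordan form
J =
  [0, 1, 0]
  [0, 0, 1]
  [0, 0, 0]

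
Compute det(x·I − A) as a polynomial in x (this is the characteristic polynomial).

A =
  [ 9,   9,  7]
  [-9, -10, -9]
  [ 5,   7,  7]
x^3 - 6*x^2 + 12*x - 8

Expanding det(x·I − A) (e.g. by cofactor expansion or by noting that A is similar to its Jordan form J, which has the same characteristic polynomial as A) gives
  χ_A(x) = x^3 - 6*x^2 + 12*x - 8
which factors as (x - 2)^3. The eigenvalues (with algebraic multiplicities) are λ = 2 with multiplicity 3.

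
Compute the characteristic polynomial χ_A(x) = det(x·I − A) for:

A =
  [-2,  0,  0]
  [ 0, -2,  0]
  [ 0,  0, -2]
x^3 + 6*x^2 + 12*x + 8

Expanding det(x·I − A) (e.g. by cofactor expansion or by noting that A is similar to its Jordan form J, which has the same characteristic polynomial as A) gives
  χ_A(x) = x^3 + 6*x^2 + 12*x + 8
which factors as (x + 2)^3. The eigenvalues (with algebraic multiplicities) are λ = -2 with multiplicity 3.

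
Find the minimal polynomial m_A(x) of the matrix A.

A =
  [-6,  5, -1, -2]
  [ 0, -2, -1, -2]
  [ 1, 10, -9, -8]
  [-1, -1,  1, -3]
x^3 + 15*x^2 + 75*x + 125

The characteristic polynomial is χ_A(x) = (x + 5)^4, so the eigenvalues are known. The minimal polynomial is
  m_A(x) = Π_λ (x − λ)^{k_λ}
where k_λ is the size of the *largest* Jordan block for λ (equivalently, the smallest k with (A − λI)^k v = 0 for every generalised eigenvector v of λ).

  λ = -5: largest Jordan block has size 3, contributing (x + 5)^3

So m_A(x) = (x + 5)^3 = x^3 + 15*x^2 + 75*x + 125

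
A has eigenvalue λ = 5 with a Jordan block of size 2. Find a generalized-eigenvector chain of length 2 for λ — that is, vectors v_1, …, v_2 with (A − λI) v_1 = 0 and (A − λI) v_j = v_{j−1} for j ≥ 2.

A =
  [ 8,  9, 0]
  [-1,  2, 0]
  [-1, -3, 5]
A Jordan chain for λ = 5 of length 2:
v_1 = (3, -1, -1)ᵀ
v_2 = (1, 0, 0)ᵀ

Let N = A − (5)·I. We want v_2 with N^2 v_2 = 0 but N^1 v_2 ≠ 0; then v_{j-1} := N · v_j for j = 2, …, 2.

Pick v_2 = (1, 0, 0)ᵀ.
Then v_1 = N · v_2 = (3, -1, -1)ᵀ.

Sanity check: (A − (5)·I) v_1 = (0, 0, 0)ᵀ = 0. ✓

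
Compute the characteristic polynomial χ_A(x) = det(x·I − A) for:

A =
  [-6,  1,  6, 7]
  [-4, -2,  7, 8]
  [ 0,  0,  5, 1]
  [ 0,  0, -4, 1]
x^4 + 2*x^3 - 23*x^2 - 24*x + 144

Expanding det(x·I − A) (e.g. by cofactor expansion or by noting that A is similar to its Jordan form J, which has the same characteristic polynomial as A) gives
  χ_A(x) = x^4 + 2*x^3 - 23*x^2 - 24*x + 144
which factors as (x - 3)^2*(x + 4)^2. The eigenvalues (with algebraic multiplicities) are λ = -4 with multiplicity 2, λ = 3 with multiplicity 2.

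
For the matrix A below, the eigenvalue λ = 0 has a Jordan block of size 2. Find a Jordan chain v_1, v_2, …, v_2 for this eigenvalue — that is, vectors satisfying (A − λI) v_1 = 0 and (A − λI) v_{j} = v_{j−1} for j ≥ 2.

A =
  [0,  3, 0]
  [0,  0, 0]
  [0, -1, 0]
A Jordan chain for λ = 0 of length 2:
v_1 = (3, 0, -1)ᵀ
v_2 = (0, 1, 0)ᵀ

Let N = A − (0)·I. We want v_2 with N^2 v_2 = 0 but N^1 v_2 ≠ 0; then v_{j-1} := N · v_j for j = 2, …, 2.

Pick v_2 = (0, 1, 0)ᵀ.
Then v_1 = N · v_2 = (3, 0, -1)ᵀ.

Sanity check: (A − (0)·I) v_1 = (0, 0, 0)ᵀ = 0. ✓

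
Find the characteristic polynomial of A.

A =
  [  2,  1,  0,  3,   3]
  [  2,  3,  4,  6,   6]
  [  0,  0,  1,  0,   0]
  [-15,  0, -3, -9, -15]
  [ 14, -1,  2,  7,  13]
x^5 - 10*x^4 + 30*x^3 - 40*x^2 + 25*x - 6

Expanding det(x·I − A) (e.g. by cofactor expansion or by noting that A is similar to its Jordan form J, which has the same characteristic polynomial as A) gives
  χ_A(x) = x^5 - 10*x^4 + 30*x^3 - 40*x^2 + 25*x - 6
which factors as (x - 6)*(x - 1)^4. The eigenvalues (with algebraic multiplicities) are λ = 1 with multiplicity 4, λ = 6 with multiplicity 1.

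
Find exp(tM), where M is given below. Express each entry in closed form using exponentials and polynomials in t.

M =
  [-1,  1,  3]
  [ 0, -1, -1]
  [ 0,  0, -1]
e^{tM} =
  [exp(-t), t*exp(-t), -t^2*exp(-t)/2 + 3*t*exp(-t)]
  [0, exp(-t), -t*exp(-t)]
  [0, 0, exp(-t)]

Strategy: write M = P · J · P⁻¹ where J is a Jordan canonical form, so e^{tM} = P · e^{tJ} · P⁻¹, and e^{tJ} can be computed block-by-block.

M has Jordan form
J =
  [-1,  1,  0]
  [ 0, -1,  1]
  [ 0,  0, -1]
(up to reordering of blocks).

Per-block formulas:
  For a 3×3 Jordan block J_3(-1): exp(t · J_3(-1)) = e^(-1t)·(I + t·N + (t^2/2)·N^2), where N is the 3×3 nilpotent shift.

After assembling e^{tJ} and conjugating by P, we get:

e^{tM} =
  [exp(-t), t*exp(-t), -t^2*exp(-t)/2 + 3*t*exp(-t)]
  [0, exp(-t), -t*exp(-t)]
  [0, 0, exp(-t)]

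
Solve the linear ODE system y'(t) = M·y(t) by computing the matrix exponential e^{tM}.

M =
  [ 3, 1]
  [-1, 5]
e^{tM} =
  [-t*exp(4*t) + exp(4*t), t*exp(4*t)]
  [-t*exp(4*t), t*exp(4*t) + exp(4*t)]

Strategy: write M = P · J · P⁻¹ where J is a Jordan canonical form, so e^{tM} = P · e^{tJ} · P⁻¹, and e^{tJ} can be computed block-by-block.

M has Jordan form
J =
  [4, 1]
  [0, 4]
(up to reordering of blocks).

Per-block formulas:
  For a 2×2 Jordan block J_2(4): exp(t · J_2(4)) = e^(4t)·(I + t·N), where N is the 2×2 nilpotent shift.

After assembling e^{tJ} and conjugating by P, we get:

e^{tM} =
  [-t*exp(4*t) + exp(4*t), t*exp(4*t)]
  [-t*exp(4*t), t*exp(4*t) + exp(4*t)]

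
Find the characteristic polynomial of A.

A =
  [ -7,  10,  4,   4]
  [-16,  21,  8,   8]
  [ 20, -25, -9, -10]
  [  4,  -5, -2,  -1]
x^4 - 4*x^3 + 6*x^2 - 4*x + 1

Expanding det(x·I − A) (e.g. by cofactor expansion or by noting that A is similar to its Jordan form J, which has the same characteristic polynomial as A) gives
  χ_A(x) = x^4 - 4*x^3 + 6*x^2 - 4*x + 1
which factors as (x - 1)^4. The eigenvalues (with algebraic multiplicities) are λ = 1 with multiplicity 4.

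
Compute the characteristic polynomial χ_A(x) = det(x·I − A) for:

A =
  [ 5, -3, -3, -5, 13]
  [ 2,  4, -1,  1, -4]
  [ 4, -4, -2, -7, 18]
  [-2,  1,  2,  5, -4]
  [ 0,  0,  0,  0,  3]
x^5 - 15*x^4 + 90*x^3 - 270*x^2 + 405*x - 243

Expanding det(x·I − A) (e.g. by cofactor expansion or by noting that A is similar to its Jordan form J, which has the same characteristic polynomial as A) gives
  χ_A(x) = x^5 - 15*x^4 + 90*x^3 - 270*x^2 + 405*x - 243
which factors as (x - 3)^5. The eigenvalues (with algebraic multiplicities) are λ = 3 with multiplicity 5.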